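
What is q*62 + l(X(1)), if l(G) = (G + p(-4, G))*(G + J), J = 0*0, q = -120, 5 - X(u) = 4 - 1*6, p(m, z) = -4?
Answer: -7419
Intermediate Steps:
X(u) = 7 (X(u) = 5 - (4 - 1*6) = 5 - (4 - 6) = 5 - 1*(-2) = 5 + 2 = 7)
J = 0
l(G) = G*(-4 + G) (l(G) = (G - 4)*(G + 0) = (-4 + G)*G = G*(-4 + G))
q*62 + l(X(1)) = -120*62 + 7*(-4 + 7) = -7440 + 7*3 = -7440 + 21 = -7419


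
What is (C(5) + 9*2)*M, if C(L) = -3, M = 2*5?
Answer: 150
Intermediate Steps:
M = 10
(C(5) + 9*2)*M = (-3 + 9*2)*10 = (-3 + 18)*10 = 15*10 = 150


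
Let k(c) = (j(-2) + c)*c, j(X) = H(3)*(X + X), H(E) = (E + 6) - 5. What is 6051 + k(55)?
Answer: 8196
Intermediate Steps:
H(E) = 1 + E (H(E) = (6 + E) - 5 = 1 + E)
j(X) = 8*X (j(X) = (1 + 3)*(X + X) = 4*(2*X) = 8*X)
k(c) = c*(-16 + c) (k(c) = (8*(-2) + c)*c = (-16 + c)*c = c*(-16 + c))
6051 + k(55) = 6051 + 55*(-16 + 55) = 6051 + 55*39 = 6051 + 2145 = 8196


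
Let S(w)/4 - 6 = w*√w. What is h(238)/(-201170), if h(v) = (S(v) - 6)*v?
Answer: -2142/100585 - 113288*√238/100585 ≈ -17.397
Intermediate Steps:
S(w) = 24 + 4*w^(3/2) (S(w) = 24 + 4*(w*√w) = 24 + 4*w^(3/2))
h(v) = v*(18 + 4*v^(3/2)) (h(v) = ((24 + 4*v^(3/2)) - 6)*v = (18 + 4*v^(3/2))*v = v*(18 + 4*v^(3/2)))
h(238)/(-201170) = (4*238^(5/2) + 18*238)/(-201170) = (4*(56644*√238) + 4284)*(-1/201170) = (226576*√238 + 4284)*(-1/201170) = (4284 + 226576*√238)*(-1/201170) = -2142/100585 - 113288*√238/100585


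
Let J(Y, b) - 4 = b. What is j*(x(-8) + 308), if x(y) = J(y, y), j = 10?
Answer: 3040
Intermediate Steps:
J(Y, b) = 4 + b
x(y) = 4 + y
j*(x(-8) + 308) = 10*((4 - 8) + 308) = 10*(-4 + 308) = 10*304 = 3040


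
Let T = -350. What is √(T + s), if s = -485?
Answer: I*√835 ≈ 28.896*I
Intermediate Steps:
√(T + s) = √(-350 - 485) = √(-835) = I*√835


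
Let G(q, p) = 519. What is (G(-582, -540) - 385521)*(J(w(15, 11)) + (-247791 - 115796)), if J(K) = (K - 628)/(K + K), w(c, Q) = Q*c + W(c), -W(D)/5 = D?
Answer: 699914364511/5 ≈ 1.3998e+11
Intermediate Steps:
W(D) = -5*D
w(c, Q) = -5*c + Q*c (w(c, Q) = Q*c - 5*c = -5*c + Q*c)
J(K) = (-628 + K)/(2*K) (J(K) = (-628 + K)/((2*K)) = (-628 + K)*(1/(2*K)) = (-628 + K)/(2*K))
(G(-582, -540) - 385521)*(J(w(15, 11)) + (-247791 - 115796)) = (519 - 385521)*((-628 + 15*(-5 + 11))/(2*((15*(-5 + 11)))) + (-247791 - 115796)) = -385002*((-628 + 15*6)/(2*((15*6))) - 363587) = -385002*((½)*(-628 + 90)/90 - 363587) = -385002*((½)*(1/90)*(-538) - 363587) = -385002*(-269/90 - 363587) = -385002*(-32723099/90) = 699914364511/5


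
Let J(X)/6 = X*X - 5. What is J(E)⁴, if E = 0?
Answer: 810000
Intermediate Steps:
J(X) = -30 + 6*X² (J(X) = 6*(X*X - 5) = 6*(X² - 5) = 6*(-5 + X²) = -30 + 6*X²)
J(E)⁴ = (-30 + 6*0²)⁴ = (-30 + 6*0)⁴ = (-30 + 0)⁴ = (-30)⁴ = 810000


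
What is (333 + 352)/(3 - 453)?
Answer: -137/90 ≈ -1.5222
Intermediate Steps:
(333 + 352)/(3 - 453) = 685/(-450) = 685*(-1/450) = -137/90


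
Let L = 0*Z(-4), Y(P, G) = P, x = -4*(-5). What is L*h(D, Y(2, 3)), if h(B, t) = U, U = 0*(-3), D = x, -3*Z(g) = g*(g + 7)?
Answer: 0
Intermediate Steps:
x = 20
Z(g) = -g*(7 + g)/3 (Z(g) = -g*(g + 7)/3 = -g*(7 + g)/3)
D = 20
U = 0
L = 0 (L = 0*(-1/3*(-4)*(7 - 4)) = 0*(-1/3*(-4)*3) = 0*4 = 0)
h(B, t) = 0
L*h(D, Y(2, 3)) = 0*0 = 0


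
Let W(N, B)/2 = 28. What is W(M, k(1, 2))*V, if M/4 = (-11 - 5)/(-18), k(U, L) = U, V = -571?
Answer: -31976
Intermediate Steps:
M = 32/9 (M = 4*((-11 - 5)/(-18)) = 4*(-16*(-1/18)) = 4*(8/9) = 32/9 ≈ 3.5556)
W(N, B) = 56 (W(N, B) = 2*28 = 56)
W(M, k(1, 2))*V = 56*(-571) = -31976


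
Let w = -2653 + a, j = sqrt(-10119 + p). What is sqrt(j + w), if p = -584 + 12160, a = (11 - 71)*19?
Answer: sqrt(-3793 + sqrt(1457)) ≈ 61.277*I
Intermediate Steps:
a = -1140 (a = -60*19 = -1140)
p = 11576
j = sqrt(1457) (j = sqrt(-10119 + 11576) = sqrt(1457) ≈ 38.171)
w = -3793 (w = -2653 - 1140 = -3793)
sqrt(j + w) = sqrt(sqrt(1457) - 3793) = sqrt(-3793 + sqrt(1457))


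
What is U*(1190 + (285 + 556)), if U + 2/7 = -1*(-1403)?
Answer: 19942389/7 ≈ 2.8489e+6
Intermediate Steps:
U = 9819/7 (U = -2/7 - 1*(-1403) = -2/7 + 1403 = 9819/7 ≈ 1402.7)
U*(1190 + (285 + 556)) = 9819*(1190 + (285 + 556))/7 = 9819*(1190 + 841)/7 = (9819/7)*2031 = 19942389/7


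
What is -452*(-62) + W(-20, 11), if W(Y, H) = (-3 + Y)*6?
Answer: 27886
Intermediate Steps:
W(Y, H) = -18 + 6*Y
-452*(-62) + W(-20, 11) = -452*(-62) + (-18 + 6*(-20)) = 28024 + (-18 - 120) = 28024 - 138 = 27886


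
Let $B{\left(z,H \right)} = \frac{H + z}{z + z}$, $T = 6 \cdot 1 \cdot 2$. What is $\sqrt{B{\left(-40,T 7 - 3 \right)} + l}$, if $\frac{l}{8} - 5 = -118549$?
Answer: $\frac{i \sqrt{379341005}}{20} \approx 973.83 i$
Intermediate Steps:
$l = -948352$ ($l = 40 + 8 \left(-118549\right) = 40 - 948392 = -948352$)
$T = 12$ ($T = 6 \cdot 2 = 12$)
$B{\left(z,H \right)} = \frac{H + z}{2 z}$
$\sqrt{B{\left(-40,T 7 - 3 \right)} + l} = \sqrt{\frac{\left(12 \cdot 7 - 3\right) - 40}{2 \left(-40\right)} - 948352} = \sqrt{\frac{1}{2} \left(- \frac{1}{40}\right) \left(\left(84 - 3\right) - 40\right) - 948352} = \sqrt{\frac{1}{2} \left(- \frac{1}{40}\right) \left(81 - 40\right) - 948352} = \sqrt{\frac{1}{2} \left(- \frac{1}{40}\right) 41 - 948352} = \sqrt{- \frac{41}{80} - 948352} = \sqrt{- \frac{75868201}{80}} = \frac{i \sqrt{379341005}}{20}$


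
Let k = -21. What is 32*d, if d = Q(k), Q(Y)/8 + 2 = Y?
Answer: -5888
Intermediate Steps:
Q(Y) = -16 + 8*Y
d = -184 (d = -16 + 8*(-21) = -16 - 168 = -184)
32*d = 32*(-184) = -5888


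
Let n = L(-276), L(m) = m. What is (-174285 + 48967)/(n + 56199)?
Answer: -125318/55923 ≈ -2.2409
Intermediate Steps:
n = -276
(-174285 + 48967)/(n + 56199) = (-174285 + 48967)/(-276 + 56199) = -125318/55923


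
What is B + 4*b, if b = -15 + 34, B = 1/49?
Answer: 3725/49 ≈ 76.020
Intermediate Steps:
B = 1/49 ≈ 0.020408
b = 19
B + 4*b = 1/49 + 4*19 = 1/49 + 76 = 3725/49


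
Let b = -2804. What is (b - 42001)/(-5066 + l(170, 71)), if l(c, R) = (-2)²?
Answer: 44805/5062 ≈ 8.8512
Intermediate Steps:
l(c, R) = 4
(b - 42001)/(-5066 + l(170, 71)) = (-2804 - 42001)/(-5066 + 4) = -44805/(-5062) = -44805*(-1/5062) = 44805/5062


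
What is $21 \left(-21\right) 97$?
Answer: $-42777$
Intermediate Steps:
$21 \left(-21\right) 97 = \left(-441\right) 97 = -42777$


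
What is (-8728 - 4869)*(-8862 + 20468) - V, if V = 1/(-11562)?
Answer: -1824562013483/11562 ≈ -1.5781e+8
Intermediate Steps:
V = -1/11562 ≈ -8.6490e-5
(-8728 - 4869)*(-8862 + 20468) - V = (-8728 - 4869)*(-8862 + 20468) - 1*(-1/11562) = -13597*11606 + 1/11562 = -157806782 + 1/11562 = -1824562013483/11562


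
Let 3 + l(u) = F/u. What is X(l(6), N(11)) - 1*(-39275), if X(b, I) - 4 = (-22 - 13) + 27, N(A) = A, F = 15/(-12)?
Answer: 39271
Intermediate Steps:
F = -5/4 (F = 15*(-1/12) = -5/4 ≈ -1.2500)
l(u) = -3 - 5/(4*u)
X(b, I) = -4 (X(b, I) = 4 + ((-22 - 13) + 27) = 4 + (-35 + 27) = 4 - 8 = -4)
X(l(6), N(11)) - 1*(-39275) = -4 - 1*(-39275) = -4 + 39275 = 39271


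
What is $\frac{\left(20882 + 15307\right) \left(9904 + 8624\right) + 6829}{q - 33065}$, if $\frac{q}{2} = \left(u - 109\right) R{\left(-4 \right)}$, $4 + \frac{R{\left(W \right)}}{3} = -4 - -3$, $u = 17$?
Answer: $- \frac{670516621}{30305} \approx -22126.0$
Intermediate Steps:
$R{\left(W \right)} = -15$ ($R{\left(W \right)} = -12 + 3 \left(-4 - -3\right) = -12 + 3 \left(-4 + 3\right) = -12 + 3 \left(-1\right) = -12 - 3 = -15$)
$q = 2760$ ($q = 2 \left(17 - 109\right) \left(-15\right) = 2 \left(\left(-92\right) \left(-15\right)\right) = 2 \cdot 1380 = 2760$)
$\frac{\left(20882 + 15307\right) \left(9904 + 8624\right) + 6829}{q - 33065} = \frac{\left(20882 + 15307\right) \left(9904 + 8624\right) + 6829}{2760 - 33065} = \frac{36189 \cdot 18528 + 6829}{-30305} = \left(670509792 + 6829\right) \left(- \frac{1}{30305}\right) = 670516621 \left(- \frac{1}{30305}\right) = - \frac{670516621}{30305}$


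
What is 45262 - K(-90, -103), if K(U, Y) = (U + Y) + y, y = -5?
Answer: 45460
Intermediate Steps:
K(U, Y) = -5 + U + Y (K(U, Y) = (U + Y) - 5 = -5 + U + Y)
45262 - K(-90, -103) = 45262 - (-5 - 90 - 103) = 45262 - 1*(-198) = 45262 + 198 = 45460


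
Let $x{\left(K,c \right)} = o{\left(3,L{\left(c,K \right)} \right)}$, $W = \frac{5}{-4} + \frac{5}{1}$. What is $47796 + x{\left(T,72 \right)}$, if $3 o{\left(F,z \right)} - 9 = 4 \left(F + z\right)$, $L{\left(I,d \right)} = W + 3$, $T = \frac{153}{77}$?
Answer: $47812$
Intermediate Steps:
$W = \frac{15}{4}$ ($W = 5 \left(- \frac{1}{4}\right) + 5 \cdot 1 = - \frac{5}{4} + 5 = \frac{15}{4} \approx 3.75$)
$T = \frac{153}{77}$ ($T = 153 \cdot \frac{1}{77} = \frac{153}{77} \approx 1.987$)
$L{\left(I,d \right)} = \frac{27}{4}$ ($L{\left(I,d \right)} = \frac{15}{4} + 3 = \frac{27}{4}$)
$o{\left(F,z \right)} = 3 + \frac{4 F}{3} + \frac{4 z}{3}$ ($o{\left(F,z \right)} = 3 + \frac{4 \left(F + z\right)}{3} = 3 + \frac{4 F + 4 z}{3} = 3 + \left(\frac{4 F}{3} + \frac{4 z}{3}\right) = 3 + \frac{4 F}{3} + \frac{4 z}{3}$)
$x{\left(K,c \right)} = 16$ ($x{\left(K,c \right)} = 3 + \frac{4}{3} \cdot 3 + \frac{4}{3} \cdot \frac{27}{4} = 3 + 4 + 9 = 16$)
$47796 + x{\left(T,72 \right)} = 47796 + 16 = 47812$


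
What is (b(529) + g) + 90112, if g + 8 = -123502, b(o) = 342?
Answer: -33056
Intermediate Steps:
g = -123510 (g = -8 - 123502 = -123510)
(b(529) + g) + 90112 = (342 - 123510) + 90112 = -123168 + 90112 = -33056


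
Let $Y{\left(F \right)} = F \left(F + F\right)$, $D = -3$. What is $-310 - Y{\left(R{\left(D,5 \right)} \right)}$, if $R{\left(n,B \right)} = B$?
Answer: $-360$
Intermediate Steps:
$Y{\left(F \right)} = 2 F^{2}$ ($Y{\left(F \right)} = F 2 F = 2 F^{2}$)
$-310 - Y{\left(R{\left(D,5 \right)} \right)} = -310 - 2 \cdot 5^{2} = -310 - 2 \cdot 25 = -310 - 50 = -360$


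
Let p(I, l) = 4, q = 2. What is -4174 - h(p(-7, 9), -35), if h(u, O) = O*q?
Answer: -4104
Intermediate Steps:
h(u, O) = 2*O (h(u, O) = O*2 = 2*O)
-4174 - h(p(-7, 9), -35) = -4174 - 2*(-35) = -4174 - 1*(-70) = -4174 + 70 = -4104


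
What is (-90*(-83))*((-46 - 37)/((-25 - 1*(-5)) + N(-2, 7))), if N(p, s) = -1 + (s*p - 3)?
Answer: 310005/19 ≈ 16316.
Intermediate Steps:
N(p, s) = -4 + p*s (N(p, s) = -1 + (p*s - 3) = -1 + (-3 + p*s) = -4 + p*s)
(-90*(-83))*((-46 - 37)/((-25 - 1*(-5)) + N(-2, 7))) = (-90*(-83))*((-46 - 37)/((-25 - 1*(-5)) + (-4 - 2*7))) = 7470*(-83/((-25 + 5) + (-4 - 14))) = 7470*(-83/(-20 - 18)) = 7470*(-83/(-38)) = 7470*(-83*(-1/38)) = 7470*(83/38) = 310005/19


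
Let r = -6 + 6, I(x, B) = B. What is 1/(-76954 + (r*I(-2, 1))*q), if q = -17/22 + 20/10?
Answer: -1/76954 ≈ -1.2995e-5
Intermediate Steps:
q = 27/22 (q = -17*1/22 + 20*(⅒) = -17/22 + 2 = 27/22 ≈ 1.2273)
r = 0
1/(-76954 + (r*I(-2, 1))*q) = 1/(-76954 + (0*1)*(27/22)) = 1/(-76954 + 0*(27/22)) = 1/(-76954 + 0) = 1/(-76954) = -1/76954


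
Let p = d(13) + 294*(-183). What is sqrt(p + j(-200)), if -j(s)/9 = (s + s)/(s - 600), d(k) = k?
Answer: I*sqrt(215174)/2 ≈ 231.93*I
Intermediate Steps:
j(s) = -18*s/(-600 + s) (j(s) = -9*(s + s)/(s - 600) = -9*2*s/(-600 + s) = -18*s/(-600 + s))
p = -53789 (p = 13 + 294*(-183) = 13 - 53802 = -53789)
sqrt(p + j(-200)) = sqrt(-53789 - 18*(-200)/(-600 - 200)) = sqrt(-53789 - 18*(-200)/(-800)) = sqrt(-53789 - 18*(-200)*(-1/800)) = sqrt(-53789 - 9/2) = sqrt(-107587/2) = I*sqrt(215174)/2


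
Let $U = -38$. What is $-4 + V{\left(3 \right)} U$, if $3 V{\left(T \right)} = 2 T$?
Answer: $-80$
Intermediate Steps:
$V{\left(T \right)} = \frac{2 T}{3}$
$-4 + V{\left(3 \right)} U = -4 + \frac{2}{3} \cdot 3 \left(-38\right) = -4 + 2 \left(-38\right) = -4 - 76 = -80$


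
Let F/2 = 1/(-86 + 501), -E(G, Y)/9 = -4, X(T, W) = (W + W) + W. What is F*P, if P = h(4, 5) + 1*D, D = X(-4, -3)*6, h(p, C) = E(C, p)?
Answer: -36/415 ≈ -0.086747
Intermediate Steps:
X(T, W) = 3*W (X(T, W) = 2*W + W = 3*W)
E(G, Y) = 36 (E(G, Y) = -9*(-4) = 36)
h(p, C) = 36
D = -54 (D = (3*(-3))*6 = -9*6 = -54)
F = 2/415 (F = 2/(-86 + 501) = 2/415 ≈ 0.0048193)
P = -18 (P = 36 + 1*(-54) = 36 - 54 = -18)
F*P = (2/415)*(-18) = -36/415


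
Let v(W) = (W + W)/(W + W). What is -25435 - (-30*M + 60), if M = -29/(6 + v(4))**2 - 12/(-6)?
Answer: -1247185/49 ≈ -25453.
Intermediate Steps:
v(W) = 1 (v(W) = (2*W)/((2*W)) = (2*W)*(1/(2*W)) = 1)
M = 69/49 (M = -29/(6 + 1)**2 - 12/(-6) = -29/(7**2) - 12*(-1/6) = -29/49 + 2 = 69/49 ≈ 1.4082)
-25435 - (-30*M + 60) = -25435 - (-30*69/49 + 60) = -25435 - (-2070/49 + 60) = -25435 - 1*870/49 = -25435 - 870/49 = -1247185/49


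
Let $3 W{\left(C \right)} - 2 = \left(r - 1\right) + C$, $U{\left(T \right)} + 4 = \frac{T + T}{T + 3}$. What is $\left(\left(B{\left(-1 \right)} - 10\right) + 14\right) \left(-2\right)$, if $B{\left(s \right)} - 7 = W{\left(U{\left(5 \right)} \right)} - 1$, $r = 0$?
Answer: $- \frac{113}{6} \approx -18.833$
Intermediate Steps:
$U{\left(T \right)} = -4 + \frac{2 T}{3 + T}$ ($U{\left(T \right)} = -4 + \frac{T + T}{T + 3} = -4 + \frac{2 T}{3 + T}$)
$W{\left(C \right)} = \frac{1}{3} + \frac{C}{3}$ ($W{\left(C \right)} = \frac{2}{3} + \frac{\left(0 - 1\right) + C}{3} = \frac{2}{3} + \frac{-1 + C}{3} = \frac{2}{3} + \left(- \frac{1}{3} + \frac{C}{3}\right) = \frac{1}{3} + \frac{C}{3}$)
$B{\left(s \right)} = \frac{65}{12}$ ($B{\left(s \right)} = 7 - \left(\frac{2}{3} - \frac{2 \left(-6 - 5\right)}{3 \left(3 + 5\right)}\right) = 7 - \left(\frac{2}{3} - \frac{2 \left(-6 - 5\right)}{3 \cdot 8}\right) = 7 - \left(\frac{2}{3} - \frac{2}{3} \cdot \frac{1}{8} \left(-11\right)\right) = 7 + \left(\left(\frac{1}{3} + \frac{1}{3} \left(- \frac{11}{4}\right)\right) - 1\right) = 7 + \left(\left(\frac{1}{3} - \frac{11}{12}\right) - 1\right) = 7 - \frac{19}{12} = \frac{65}{12}$)
$\left(\left(B{\left(-1 \right)} - 10\right) + 14\right) \left(-2\right) = \left(\left(\frac{65}{12} - 10\right) + 14\right) \left(-2\right) = \left(- \frac{55}{12} + 14\right) \left(-2\right) = \frac{113}{12} \left(-2\right) = - \frac{113}{6}$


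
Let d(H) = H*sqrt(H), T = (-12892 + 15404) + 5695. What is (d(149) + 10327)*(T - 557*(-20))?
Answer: 199796469 + 2882703*sqrt(149) ≈ 2.3498e+8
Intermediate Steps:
T = 8207 (T = 2512 + 5695 = 8207)
d(H) = H**(3/2)
(d(149) + 10327)*(T - 557*(-20)) = (149**(3/2) + 10327)*(8207 - 557*(-20)) = (149*sqrt(149) + 10327)*(8207 + 11140) = (10327 + 149*sqrt(149))*19347 = 199796469 + 2882703*sqrt(149)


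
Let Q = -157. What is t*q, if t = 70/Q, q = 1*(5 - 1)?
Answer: -280/157 ≈ -1.7834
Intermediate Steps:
q = 4 (q = 1*4 = 4)
t = -70/157 (t = 70/(-157) = 70*(-1/157) = -70/157 ≈ -0.44586)
t*q = -70/157*4 = -280/157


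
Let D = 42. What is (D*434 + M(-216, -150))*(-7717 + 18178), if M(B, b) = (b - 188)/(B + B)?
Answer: 13729773079/72 ≈ 1.9069e+8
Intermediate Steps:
M(B, b) = (-188 + b)/(2*B) (M(B, b) = (-188 + b)/((2*B)) = (-188 + b)*(1/(2*B)) = (-188 + b)/(2*B))
(D*434 + M(-216, -150))*(-7717 + 18178) = (42*434 + (1/2)*(-188 - 150)/(-216))*(-7717 + 18178) = (18228 + (1/2)*(-1/216)*(-338))*10461 = (18228 + 169/216)*10461 = (3937417/216)*10461 = 13729773079/72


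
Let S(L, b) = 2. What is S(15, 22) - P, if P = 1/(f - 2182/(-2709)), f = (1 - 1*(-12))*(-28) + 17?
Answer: 1878391/937841 ≈ 2.0029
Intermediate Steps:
f = -347 (f = (1 + 12)*(-28) + 17 = 13*(-28) + 17 = -364 + 17 = -347)
P = -2709/937841 (P = 1/(-347 - 2182/(-2709)) = 1/(-347 - 2182*(-1/2709)) = 1/(-347 + 2182/2709) = 1/(-937841/2709) = -2709/937841 ≈ -0.0028885)
S(15, 22) - P = 2 - 1*(-2709/937841) = 2 + 2709/937841 = 1878391/937841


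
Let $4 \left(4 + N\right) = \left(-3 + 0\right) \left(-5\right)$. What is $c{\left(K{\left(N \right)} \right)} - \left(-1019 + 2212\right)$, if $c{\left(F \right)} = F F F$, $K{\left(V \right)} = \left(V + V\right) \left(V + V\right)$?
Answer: $- \frac{76351}{64} \approx -1193.0$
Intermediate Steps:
$N = - \frac{1}{4}$ ($N = -4 + \frac{\left(-3 + 0\right) \left(-5\right)}{4} = -4 + \frac{\left(-3\right) \left(-5\right)}{4} = -4 + \frac{1}{4} \cdot 15 = -4 + \frac{15}{4} = - \frac{1}{4} \approx -0.25$)
$K{\left(V \right)} = 4 V^{2}$ ($K{\left(V \right)} = 2 V 2 V = 4 V^{2}$)
$c{\left(F \right)} = F^{3}$ ($c{\left(F \right)} = F^{2} F = F^{3}$)
$c{\left(K{\left(N \right)} \right)} - \left(-1019 + 2212\right) = \left(4 \left(- \frac{1}{4}\right)^{2}\right)^{3} - \left(-1019 + 2212\right) = \left(4 \cdot \frac{1}{16}\right)^{3} - 1193 = \left(\frac{1}{4}\right)^{3} - 1193 = \frac{1}{64} - 1193 = - \frac{76351}{64}$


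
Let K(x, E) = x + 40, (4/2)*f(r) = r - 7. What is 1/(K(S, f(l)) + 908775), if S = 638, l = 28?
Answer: 1/909453 ≈ 1.0996e-6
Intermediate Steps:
f(r) = -7/2 + r/2 (f(r) = (r - 7)/2 = (-7 + r)/2 = -7/2 + r/2)
K(x, E) = 40 + x
1/(K(S, f(l)) + 908775) = 1/((40 + 638) + 908775) = 1/(678 + 908775) = 1/909453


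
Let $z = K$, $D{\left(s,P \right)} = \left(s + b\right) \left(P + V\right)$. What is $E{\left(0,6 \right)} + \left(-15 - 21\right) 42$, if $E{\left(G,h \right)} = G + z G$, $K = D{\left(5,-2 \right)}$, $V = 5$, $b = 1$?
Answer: $-1512$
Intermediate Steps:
$D{\left(s,P \right)} = \left(1 + s\right) \left(5 + P\right)$ ($D{\left(s,P \right)} = \left(s + 1\right) \left(P + 5\right) = \left(1 + s\right) \left(5 + P\right)$)
$K = 18$ ($K = 5 - 2 + 5 \cdot 5 - 10 = 5 - 2 + 25 - 10 = 18$)
$z = 18$
$E{\left(G,h \right)} = 19 G$ ($E{\left(G,h \right)} = G + 18 G = 19 G$)
$E{\left(0,6 \right)} + \left(-15 - 21\right) 42 = 19 \cdot 0 + \left(-15 - 21\right) 42 = 0 - 1512 = -1512$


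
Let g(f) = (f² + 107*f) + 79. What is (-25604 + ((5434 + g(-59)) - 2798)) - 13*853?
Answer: -36810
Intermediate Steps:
g(f) = 79 + f² + 107*f
(-25604 + ((5434 + g(-59)) - 2798)) - 13*853 = (-25604 + ((5434 + (79 + (-59)² + 107*(-59))) - 2798)) - 13*853 = (-25604 + ((5434 + (79 + 3481 - 6313)) - 2798)) - 11089 = (-25604 + ((5434 - 2753) - 2798)) - 11089 = (-25604 + (2681 - 2798)) - 11089 = (-25604 - 117) - 11089 = -25721 - 11089 = -36810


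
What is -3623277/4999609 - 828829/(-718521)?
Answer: 1540420314544/3592324058289 ≈ 0.42881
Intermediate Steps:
-3623277/4999609 - 828829/(-718521) = -3623277*1/4999609 - 828829*(-1/718521) = -3623277/4999609 + 828829/718521 = 1540420314544/3592324058289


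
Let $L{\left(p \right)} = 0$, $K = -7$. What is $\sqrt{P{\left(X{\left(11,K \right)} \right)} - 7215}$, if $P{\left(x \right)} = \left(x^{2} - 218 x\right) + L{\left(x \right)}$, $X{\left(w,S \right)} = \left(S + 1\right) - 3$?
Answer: $2 i \sqrt{1293} \approx 71.917 i$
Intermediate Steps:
$X{\left(w,S \right)} = -2 + S$ ($X{\left(w,S \right)} = \left(1 + S\right) - 3 = -2 + S$)
$P{\left(x \right)} = x^{2} - 218 x$ ($P{\left(x \right)} = \left(x^{2} - 218 x\right) + 0 = x^{2} - 218 x$)
$\sqrt{P{\left(X{\left(11,K \right)} \right)} - 7215} = \sqrt{\left(-2 - 7\right) \left(-218 - 9\right) - 7215} = \sqrt{- 9 \left(-218 - 9\right) - 7215} = \sqrt{\left(-9\right) \left(-227\right) - 7215} = \sqrt{2043 - 7215} = \sqrt{-5172} = 2 i \sqrt{1293}$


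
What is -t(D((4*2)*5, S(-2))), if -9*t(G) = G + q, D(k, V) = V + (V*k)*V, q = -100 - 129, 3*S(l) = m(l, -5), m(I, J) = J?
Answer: -1076/81 ≈ -13.284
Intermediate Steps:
S(l) = -5/3 (S(l) = (⅓)*(-5) = -5/3)
q = -229
D(k, V) = V + k*V²
t(G) = 229/9 - G/9 (t(G) = -(G - 229)/9 = -(-229 + G)/9 = 229/9 - G/9)
-t(D((4*2)*5, S(-2))) = -(229/9 - (-5)*(1 - 5*4*2*5/3)/27) = -(229/9 - (-5)*(1 - 40*5/3)/27) = -(229/9 - (-5)*(1 - 5/3*40)/27) = -(229/9 - (-5)*(1 - 200/3)/27) = -(229/9 - (-5)*(-197)/(27*3)) = -(229/9 - ⅑*985/9) = -(229/9 - 985/81) = -1*1076/81 = -1076/81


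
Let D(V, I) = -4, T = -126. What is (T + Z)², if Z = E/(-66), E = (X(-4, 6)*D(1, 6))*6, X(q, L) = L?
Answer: 1855044/121 ≈ 15331.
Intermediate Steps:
E = -144 (E = (6*(-4))*6 = -24*6 = -144)
Z = 24/11 (Z = -144/(-66) = -144*(-1/66) = 24/11 ≈ 2.1818)
(T + Z)² = (-126 + 24/11)² = (-1362/11)² = 1855044/121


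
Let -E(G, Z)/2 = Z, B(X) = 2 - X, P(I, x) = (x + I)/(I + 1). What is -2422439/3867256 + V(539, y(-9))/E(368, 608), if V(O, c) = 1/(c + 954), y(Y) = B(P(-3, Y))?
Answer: -349800675007/558431766400 ≈ -0.62640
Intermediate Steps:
P(I, x) = (I + x)/(1 + I)
E(G, Z) = -2*Z
y(Y) = ½ + Y/2 (y(Y) = 2 - (-3 + Y)/(1 - 3) = 2 - (-3 + Y)/(-2) = 2 - (-1)*(-3 + Y)/2 = 2 - (3/2 - Y/2) = 2 + (-3/2 + Y/2) = ½ + Y/2)
V(O, c) = 1/(954 + c)
-2422439/3867256 + V(539, y(-9))/E(368, 608) = -2422439/3867256 + 1/((954 + (½ + (½)*(-9)))*((-2*608))) = -2422439*1/3867256 + 1/((954 + (½ - 9/2))*(-1216)) = -2422439/3867256 - 1/1216/(954 - 4) = -2422439/3867256 - 1/1216/950 = -2422439/3867256 + (1/950)*(-1/1216) = -2422439/3867256 - 1/1155200 = -349800675007/558431766400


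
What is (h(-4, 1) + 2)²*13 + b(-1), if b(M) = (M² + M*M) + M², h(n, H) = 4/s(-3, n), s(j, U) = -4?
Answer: 16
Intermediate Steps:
h(n, H) = -1 (h(n, H) = 4/(-4) = 4*(-¼) = -1)
b(M) = 3*M² (b(M) = (M² + M²) + M² = 2*M² + M² = 3*M²)
(h(-4, 1) + 2)²*13 + b(-1) = (-1 + 2)²*13 + 3*(-1)² = 1²*13 + 3*1 = 1*13 + 3 = 13 + 3 = 16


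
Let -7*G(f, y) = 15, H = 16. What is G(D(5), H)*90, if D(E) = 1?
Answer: -1350/7 ≈ -192.86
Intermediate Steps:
G(f, y) = -15/7 (G(f, y) = -⅐*15 = -15/7)
G(D(5), H)*90 = -15/7*90 = -1350/7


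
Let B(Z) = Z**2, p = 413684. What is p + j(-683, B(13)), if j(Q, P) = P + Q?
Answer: 413170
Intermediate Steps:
p + j(-683, B(13)) = 413684 + (13**2 - 683) = 413684 + (169 - 683) = 413684 - 514 = 413170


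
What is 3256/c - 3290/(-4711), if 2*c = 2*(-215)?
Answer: -2090238/144695 ≈ -14.446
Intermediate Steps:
c = -215 (c = (2*(-215))/2 = (½)*(-430) = -215)
3256/c - 3290/(-4711) = 3256/(-215) - 3290/(-4711) = 3256*(-1/215) - 3290*(-1/4711) = -3256/215 + 470/673 = -2090238/144695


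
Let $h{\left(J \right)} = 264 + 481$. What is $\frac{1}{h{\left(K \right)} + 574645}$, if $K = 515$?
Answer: $\frac{1}{575390} \approx 1.738 \cdot 10^{-6}$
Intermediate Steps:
$h{\left(J \right)} = 745$
$\frac{1}{h{\left(K \right)} + 574645} = \frac{1}{745 + 574645} = \frac{1}{575390}$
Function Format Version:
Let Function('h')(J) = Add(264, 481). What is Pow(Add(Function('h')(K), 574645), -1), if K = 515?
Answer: Rational(1, 575390) ≈ 1.7380e-6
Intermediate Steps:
Function('h')(J) = 745
Pow(Add(Function('h')(K), 574645), -1) = Pow(Add(745, 574645), -1) = Pow(575390, -1) = Rational(1, 575390)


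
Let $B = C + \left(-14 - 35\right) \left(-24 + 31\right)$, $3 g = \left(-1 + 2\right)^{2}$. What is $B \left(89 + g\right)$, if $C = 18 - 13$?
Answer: $- \frac{90584}{3} \approx -30195.0$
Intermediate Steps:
$C = 5$
$g = \frac{1}{3}$ ($g = \frac{\left(-1 + 2\right)^{2}}{3} = \frac{1^{2}}{3} = \frac{1}{3} \cdot 1 = \frac{1}{3} \approx 0.33333$)
$B = -338$ ($B = 5 + \left(-14 - 35\right) \left(-24 + 31\right) = 5 - 343 = -338$)
$B \left(89 + g\right) = - 338 \left(89 + \frac{1}{3}\right) = \left(-338\right) \frac{268}{3} = - \frac{90584}{3}$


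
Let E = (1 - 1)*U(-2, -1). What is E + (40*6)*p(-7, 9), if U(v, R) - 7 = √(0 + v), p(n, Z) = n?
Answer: -1680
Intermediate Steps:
U(v, R) = 7 + √v (U(v, R) = 7 + √(0 + v) = 7 + √v)
E = 0 (E = (1 - 1)*(7 + √(-2)) = 0*(7 + I*√2) = 0)
E + (40*6)*p(-7, 9) = 0 + (40*6)*(-7) = 0 + 240*(-7) = 0 - 1680 = -1680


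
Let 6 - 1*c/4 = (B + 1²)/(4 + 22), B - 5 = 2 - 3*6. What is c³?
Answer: 36594368/2197 ≈ 16657.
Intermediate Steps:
B = -11 (B = 5 + (2 - 3*6) = 5 + (2 - 18) = 5 - 16 = -11)
c = 332/13 (c = 24 - 4*(-11 + 1²)/(4 + 22) = 24 - 4*(-11 + 1)/26 = 24 - (-40)/26 = 24 - 4*(-5/13) = 24 + 20/13 = 332/13 ≈ 25.538)
c³ = (332/13)³ = 36594368/2197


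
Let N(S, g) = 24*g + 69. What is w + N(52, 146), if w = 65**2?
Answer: 7798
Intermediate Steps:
w = 4225
N(S, g) = 69 + 24*g
w + N(52, 146) = 4225 + (69 + 24*146) = 4225 + (69 + 3504) = 4225 + 3573 = 7798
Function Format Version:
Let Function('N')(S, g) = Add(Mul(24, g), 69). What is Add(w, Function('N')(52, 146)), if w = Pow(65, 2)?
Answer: 7798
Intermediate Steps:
w = 4225
Function('N')(S, g) = Add(69, Mul(24, g))
Add(w, Function('N')(52, 146)) = Add(4225, Add(69, Mul(24, 146))) = Add(4225, Add(69, 3504)) = Add(4225, 3573) = 7798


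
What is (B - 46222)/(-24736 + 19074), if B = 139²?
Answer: 26901/5662 ≈ 4.7511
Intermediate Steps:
B = 19321
(B - 46222)/(-24736 + 19074) = (19321 - 46222)/(-24736 + 19074) = -26901/(-5662) = -26901*(-1/5662) = 26901/5662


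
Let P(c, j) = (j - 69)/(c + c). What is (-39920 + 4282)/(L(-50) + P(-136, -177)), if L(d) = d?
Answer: 4846768/6677 ≈ 725.89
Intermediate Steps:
P(c, j) = (-69 + j)/(2*c) (P(c, j) = (-69 + j)/((2*c)) = (-69 + j)*(1/(2*c)) = (-69 + j)/(2*c))
(-39920 + 4282)/(L(-50) + P(-136, -177)) = (-39920 + 4282)/(-50 + (½)*(-69 - 177)/(-136)) = -35638/(-50 + (½)*(-1/136)*(-246)) = -35638/(-50 + 123/136) = -35638/(-6677/136) = -35638*(-136/6677) = 4846768/6677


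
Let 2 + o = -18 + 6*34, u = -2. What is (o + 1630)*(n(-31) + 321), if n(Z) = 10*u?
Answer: 546014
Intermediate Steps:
n(Z) = -20 (n(Z) = 10*(-2) = -20)
o = 184 (o = -2 + (-18 + 6*34) = -2 + (-18 + 204) = -2 + 186 = 184)
(o + 1630)*(n(-31) + 321) = (184 + 1630)*(-20 + 321) = 1814*301 = 546014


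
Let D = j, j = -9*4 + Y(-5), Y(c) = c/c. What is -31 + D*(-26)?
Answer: 879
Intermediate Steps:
Y(c) = 1
j = -35 (j = -9*4 + 1 = -36 + 1 = -35)
D = -35
-31 + D*(-26) = -31 - 35*(-26) = -31 + 910 = 879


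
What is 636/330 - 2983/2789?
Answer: 131569/153395 ≈ 0.85771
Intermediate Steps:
636/330 - 2983/2789 = 636*(1/330) - 2983*1/2789 = 106/55 - 2983/2789 = 131569/153395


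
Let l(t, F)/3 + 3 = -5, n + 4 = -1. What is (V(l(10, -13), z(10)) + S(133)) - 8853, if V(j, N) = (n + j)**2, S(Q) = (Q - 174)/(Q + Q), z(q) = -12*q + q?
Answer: -2131233/266 ≈ -8012.2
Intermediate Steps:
n = -5 (n = -4 - 1 = -5)
z(q) = -11*q
l(t, F) = -24 (l(t, F) = -9 + 3*(-5) = -9 - 15 = -24)
S(Q) = (-174 + Q)/(2*Q) (S(Q) = (-174 + Q)/((2*Q)) = (-174 + Q)*(1/(2*Q)) = (-174 + Q)/(2*Q))
V(j, N) = (-5 + j)**2
(V(l(10, -13), z(10)) + S(133)) - 8853 = ((-5 - 24)**2 + (1/2)*(-174 + 133)/133) - 8853 = ((-29)**2 + (1/2)*(1/133)*(-41)) - 8853 = (841 - 41/266) - 8853 = 223665/266 - 8853 = -2131233/266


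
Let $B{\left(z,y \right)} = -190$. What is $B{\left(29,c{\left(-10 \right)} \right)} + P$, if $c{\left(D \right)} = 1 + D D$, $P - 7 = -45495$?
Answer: $-45678$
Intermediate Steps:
$P = -45488$ ($P = 7 - 45495 = -45488$)
$c{\left(D \right)} = 1 + D^{2}$
$B{\left(29,c{\left(-10 \right)} \right)} + P = -190 - 45488 = -45678$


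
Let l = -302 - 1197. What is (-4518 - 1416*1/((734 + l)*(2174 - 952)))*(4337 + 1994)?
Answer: -342812329198/11985 ≈ -2.8603e+7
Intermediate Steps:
l = -1499
(-4518 - 1416*1/((734 + l)*(2174 - 952)))*(4337 + 1994) = (-4518 - 1416*1/((734 - 1499)*(2174 - 952)))*(4337 + 1994) = (-4518 - 1416/((-765*1222)))*6331 = (-4518 - 1416/(-934830))*6331 = (-4518 - 1416*(-1/934830))*6331 = (-4518 + 236/155805)*6331 = -703926754/155805*6331 = -342812329198/11985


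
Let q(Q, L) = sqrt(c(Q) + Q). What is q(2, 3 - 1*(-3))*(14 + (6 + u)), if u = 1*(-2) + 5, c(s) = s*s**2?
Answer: 23*sqrt(10) ≈ 72.732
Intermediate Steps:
c(s) = s**3
q(Q, L) = sqrt(Q + Q**3) (q(Q, L) = sqrt(Q**3 + Q) = sqrt(Q + Q**3))
u = 3 (u = -2 + 5 = 3)
q(2, 3 - 1*(-3))*(14 + (6 + u)) = sqrt(2 + 2**3)*(14 + (6 + 3)) = sqrt(2 + 8)*(14 + 9) = sqrt(10)*23 = 23*sqrt(10)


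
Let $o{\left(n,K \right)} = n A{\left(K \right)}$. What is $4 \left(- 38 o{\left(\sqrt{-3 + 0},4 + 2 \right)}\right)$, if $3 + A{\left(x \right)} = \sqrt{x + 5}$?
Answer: $152 i \sqrt{3} \left(3 - \sqrt{11}\right) \approx - 83.358 i$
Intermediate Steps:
$A{\left(x \right)} = -3 + \sqrt{5 + x}$ ($A{\left(x \right)} = -3 + \sqrt{x + 5} = -3 + \sqrt{5 + x}$)
$o{\left(n,K \right)} = n \left(-3 + \sqrt{5 + K}\right)$
$4 \left(- 38 o{\left(\sqrt{-3 + 0},4 + 2 \right)}\right) = 4 \left(- 38 \sqrt{-3 + 0} \left(-3 + \sqrt{5 + \left(4 + 2\right)}\right)\right) = 4 \left(- 38 \sqrt{-3} \left(-3 + \sqrt{5 + 6}\right)\right) = 4 \left(- 38 i \sqrt{3} \left(-3 + \sqrt{11}\right)\right) = - 152 i \sqrt{3} \left(-3 + \sqrt{11}\right)$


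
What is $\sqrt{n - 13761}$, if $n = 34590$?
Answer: $\sqrt{20829} \approx 144.32$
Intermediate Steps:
$\sqrt{n - 13761} = \sqrt{34590 - 13761} = \sqrt{20829}$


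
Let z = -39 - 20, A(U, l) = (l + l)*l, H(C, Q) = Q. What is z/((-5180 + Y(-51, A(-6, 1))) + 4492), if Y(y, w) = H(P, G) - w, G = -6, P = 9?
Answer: 59/696 ≈ 0.084770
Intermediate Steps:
A(U, l) = 2*l² (A(U, l) = (2*l)*l = 2*l²)
Y(y, w) = -6 - w
z = -59
z/((-5180 + Y(-51, A(-6, 1))) + 4492) = -59/((-5180 + (-6 - 2*1²)) + 4492) = -59/((-5180 + (-6 - 2)) + 4492) = -59/((-5180 - 8) + 4492) = -59/(-5188 + 4492) = -59/(-696) = -59*(-1/696) = 59/696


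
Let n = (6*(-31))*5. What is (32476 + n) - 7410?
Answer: 24136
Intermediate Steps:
n = -930 (n = -186*5 = -930)
(32476 + n) - 7410 = (32476 - 930) - 7410 = 31546 - 7410 = 24136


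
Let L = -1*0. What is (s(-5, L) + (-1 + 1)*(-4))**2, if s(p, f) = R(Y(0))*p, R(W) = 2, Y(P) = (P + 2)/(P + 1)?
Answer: 100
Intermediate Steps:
Y(P) = (2 + P)/(1 + P)
L = 0
s(p, f) = 2*p
(s(-5, L) + (-1 + 1)*(-4))**2 = (2*(-5) + (-1 + 1)*(-4))**2 = (-10 + 0*(-4))**2 = (-10 + 0)**2 = (-10)**2 = 100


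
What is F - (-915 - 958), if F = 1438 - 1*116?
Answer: 3195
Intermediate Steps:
F = 1322 (F = 1438 - 116 = 1322)
F - (-915 - 958) = 1322 - (-915 - 958) = 1322 - 1*(-1873) = 1322 + 1873 = 3195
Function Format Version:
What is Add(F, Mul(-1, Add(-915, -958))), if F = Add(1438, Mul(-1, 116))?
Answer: 3195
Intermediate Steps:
F = 1322 (F = Add(1438, -116) = 1322)
Add(F, Mul(-1, Add(-915, -958))) = Add(1322, Mul(-1, Add(-915, -958))) = Add(1322, Mul(-1, -1873)) = Add(1322, 1873) = 3195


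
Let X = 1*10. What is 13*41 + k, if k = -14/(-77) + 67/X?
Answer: 59387/110 ≈ 539.88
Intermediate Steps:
X = 10
k = 757/110 (k = -14/(-77) + 67/10 = -14*(-1/77) + 67*(⅒) = 2/11 + 67/10 = 757/110 ≈ 6.8818)
13*41 + k = 13*41 + 757/110 = 533 + 757/110 = 59387/110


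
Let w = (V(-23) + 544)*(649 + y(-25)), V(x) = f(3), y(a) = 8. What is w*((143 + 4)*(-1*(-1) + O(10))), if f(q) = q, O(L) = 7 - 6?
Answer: 105657426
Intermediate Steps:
O(L) = 1
V(x) = 3
w = 359379 (w = (3 + 544)*(649 + 8) = 547*657 = 359379)
w*((143 + 4)*(-1*(-1) + O(10))) = 359379*((143 + 4)*(-1*(-1) + 1)) = 359379*(147*(1 + 1)) = 359379*(147*2) = 359379*294 = 105657426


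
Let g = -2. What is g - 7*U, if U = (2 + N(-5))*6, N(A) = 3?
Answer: -212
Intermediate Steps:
U = 30 (U = (2 + 3)*6 = 5*6 = 30)
g - 7*U = -2 - 7*30 = -2 - 210 = -212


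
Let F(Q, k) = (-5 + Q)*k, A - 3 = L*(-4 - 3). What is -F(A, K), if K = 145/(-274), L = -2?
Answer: 870/137 ≈ 6.3504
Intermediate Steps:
K = -145/274 (K = 145*(-1/274) = -145/274 ≈ -0.52920)
A = 17 (A = 3 - 2*(-4 - 3) = 3 - 2*(-7) = 3 + 14 = 17)
F(Q, k) = k*(-5 + Q)
-F(A, K) = -(-145)*(-5 + 17)/274 = -(-145)*12/274 = -1*(-870/137) = 870/137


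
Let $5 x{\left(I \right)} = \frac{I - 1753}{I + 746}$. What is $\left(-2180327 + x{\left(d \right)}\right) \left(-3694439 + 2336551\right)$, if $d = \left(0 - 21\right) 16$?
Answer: $\frac{3034657284424416}{1025} \approx 2.9606 \cdot 10^{12}$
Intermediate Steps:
$d = -336$ ($d = \left(-21\right) 16 = -336$)
$x{\left(I \right)} = \frac{-1753 + I}{5 \left(746 + I\right)}$ ($x{\left(I \right)} = \frac{\left(I - 1753\right) \frac{1}{I + 746}}{5} = \frac{\left(-1753 + I\right) \frac{1}{746 + I}}{5} = \frac{\frac{1}{746 + I} \left(-1753 + I\right)}{5} = \frac{-1753 + I}{5 \left(746 + I\right)}$)
$\left(-2180327 + x{\left(d \right)}\right) \left(-3694439 + 2336551\right) = \left(-2180327 + \frac{-1753 - 336}{5 \left(746 - 336\right)}\right) \left(-3694439 + 2336551\right) = \left(-2180327 + \frac{1}{5} \cdot \frac{1}{410} \left(-2089\right)\right) \left(-1357888\right) = \left(-2180327 - \frac{2089}{2050}\right) \left(-1357888\right) = \left(- \frac{4469672439}{2050}\right) \left(-1357888\right) = \frac{3034657284424416}{1025}$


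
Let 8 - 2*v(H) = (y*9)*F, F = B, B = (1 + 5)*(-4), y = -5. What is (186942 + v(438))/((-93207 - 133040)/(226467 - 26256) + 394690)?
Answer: 37320531666/79021053343 ≈ 0.47229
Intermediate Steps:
B = -24 (B = 6*(-4) = -24)
F = -24
v(H) = -536 (v(H) = 4 - (-5*9)*(-24)/2 = 4 - (-45)*(-24)/2 = 4 - ½*1080 = 4 - 540 = -536)
(186942 + v(438))/((-93207 - 133040)/(226467 - 26256) + 394690) = (186942 - 536)/((-93207 - 133040)/(226467 - 26256) + 394690) = 186406/(-226247/200211 + 394690) = 186406/(79021053343/200211) = 186406*(200211/79021053343) = 37320531666/79021053343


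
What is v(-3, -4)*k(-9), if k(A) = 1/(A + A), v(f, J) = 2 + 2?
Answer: -2/9 ≈ -0.22222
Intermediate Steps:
v(f, J) = 4
k(A) = 1/(2*A)
v(-3, -4)*k(-9) = 4*((1/2)/(-9)) = 4*((1/2)*(-1/9)) = 4*(-1/18) = -2/9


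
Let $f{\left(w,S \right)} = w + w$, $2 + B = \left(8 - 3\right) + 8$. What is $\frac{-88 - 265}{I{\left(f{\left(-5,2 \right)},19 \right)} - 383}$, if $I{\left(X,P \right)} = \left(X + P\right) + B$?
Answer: $\frac{353}{363} \approx 0.97245$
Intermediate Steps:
$B = 11$ ($B = -2 + \left(\left(8 - 3\right) + 8\right) = -2 + \left(5 + 8\right) = -2 + 13 = 11$)
$f{\left(w,S \right)} = 2 w$
$I{\left(X,P \right)} = 11 + P + X$ ($I{\left(X,P \right)} = \left(X + P\right) + 11 = \left(P + X\right) + 11 = 11 + P + X$)
$\frac{-88 - 265}{I{\left(f{\left(-5,2 \right)},19 \right)} - 383} = \frac{-88 - 265}{\left(11 + 19 + 2 \left(-5\right)\right) - 383} = - \frac{353}{\left(11 + 19 - 10\right) - 383} = - \frac{353}{20 - 383} = - \frac{353}{-363} = \left(-353\right) \left(- \frac{1}{363}\right) = \frac{353}{363}$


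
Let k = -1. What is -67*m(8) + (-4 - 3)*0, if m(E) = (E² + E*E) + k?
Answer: -8509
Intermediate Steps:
m(E) = -1 + 2*E² (m(E) = (E² + E*E) - 1 = (E² + E²) - 1 = 2*E² - 1 = -1 + 2*E²)
-67*m(8) + (-4 - 3)*0 = -67*(-1 + 2*8²) + (-4 - 3)*0 = -67*(-1 + 2*64) - 7*0 = -67*(-1 + 128) + 0 = -67*127 + 0 = -8509 + 0 = -8509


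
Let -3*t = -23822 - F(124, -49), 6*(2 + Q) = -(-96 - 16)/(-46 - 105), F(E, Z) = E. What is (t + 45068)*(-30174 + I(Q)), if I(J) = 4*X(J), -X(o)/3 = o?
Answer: -241506199300/151 ≈ -1.5994e+9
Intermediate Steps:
X(o) = -3*o
Q = -962/453 (Q = -2 + (-(-96 - 16)/(-46 - 105))/6 = -2 + (-(-112)/(-151))/6 = -2 + (-(-112)*(-1)/151)/6 = -2 + (-1*112/151)/6 = -2 + (⅙)*(-112/151) = -2 - 56/453 = -962/453 ≈ -2.1236)
I(J) = -12*J (I(J) = 4*(-3*J) = -12*J)
t = 7982 (t = -(-23822 - 1*124)/3 = -(-23822 - 124)/3 = -⅓*(-23946) = 7982)
(t + 45068)*(-30174 + I(Q)) = (7982 + 45068)*(-30174 - 12*(-962/453)) = 53050*(-30174 + 3848/151) = 53050*(-4552426/151) = -241506199300/151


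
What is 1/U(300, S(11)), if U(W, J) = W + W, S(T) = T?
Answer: 1/600 ≈ 0.0016667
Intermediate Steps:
U(W, J) = 2*W
1/U(300, S(11)) = 1/(2*300) = 1/600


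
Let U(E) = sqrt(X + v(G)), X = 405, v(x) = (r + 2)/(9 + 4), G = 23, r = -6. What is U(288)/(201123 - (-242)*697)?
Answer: sqrt(68393)/4807361 ≈ 5.4400e-5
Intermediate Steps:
v(x) = -4/13 (v(x) = (-6 + 2)/(9 + 4) = -4/13)
U(E) = sqrt(68393)/13 (U(E) = sqrt(405 - 4/13) = sqrt(5261/13) = sqrt(68393)/13)
U(288)/(201123 - (-242)*697) = (sqrt(68393)/13)/(201123 - (-242)*697) = (sqrt(68393)/13)/(201123 - 1*(-168674)) = (sqrt(68393)/13)/(201123 + 168674) = (sqrt(68393)/13)/369797 = (sqrt(68393)/13)*(1/369797) = sqrt(68393)/4807361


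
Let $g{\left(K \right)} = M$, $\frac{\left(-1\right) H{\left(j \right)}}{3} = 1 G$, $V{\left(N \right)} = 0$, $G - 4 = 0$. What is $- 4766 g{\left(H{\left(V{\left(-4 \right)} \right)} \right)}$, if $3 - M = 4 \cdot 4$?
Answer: $61958$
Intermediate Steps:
$G = 4$ ($G = 4 + 0 = 4$)
$H{\left(j \right)} = -12$ ($H{\left(j \right)} = - 3 \cdot 1 \cdot 4 = \left(-3\right) 4 = -12$)
$M = -13$ ($M = 3 - 4 \cdot 4 = 3 - 16 = -13$)
$g{\left(K \right)} = -13$
$- 4766 g{\left(H{\left(V{\left(-4 \right)} \right)} \right)} = \left(-4766\right) \left(-13\right) = 61958$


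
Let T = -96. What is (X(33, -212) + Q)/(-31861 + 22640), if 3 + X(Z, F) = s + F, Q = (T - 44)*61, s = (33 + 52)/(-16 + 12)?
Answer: 35105/36884 ≈ 0.95177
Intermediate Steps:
s = -85/4 (s = 85/(-4) = 85*(-1/4) = -85/4 ≈ -21.250)
Q = -8540 (Q = (-96 - 44)*61 = -140*61 = -8540)
X(Z, F) = -97/4 + F (X(Z, F) = -3 + (-85/4 + F) = -97/4 + F)
(X(33, -212) + Q)/(-31861 + 22640) = ((-97/4 - 212) - 8540)/(-31861 + 22640) = (-945/4 - 8540)/(-9221) = -35105/4*(-1/9221) = 35105/36884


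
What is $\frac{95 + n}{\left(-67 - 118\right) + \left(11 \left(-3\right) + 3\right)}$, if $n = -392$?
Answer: $\frac{297}{215} \approx 1.3814$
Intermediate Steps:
$\frac{95 + n}{\left(-67 - 118\right) + \left(11 \left(-3\right) + 3\right)} = \frac{95 - 392}{\left(-67 - 118\right) + \left(11 \left(-3\right) + 3\right)} = - \frac{297}{-185 + \left(-33 + 3\right)} = - \frac{297}{-185 - 30} = - \frac{297}{-215} = \left(-297\right) \left(- \frac{1}{215}\right) = \frac{297}{215}$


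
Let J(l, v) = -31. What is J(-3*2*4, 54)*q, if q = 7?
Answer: -217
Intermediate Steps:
J(-3*2*4, 54)*q = -31*7 = -217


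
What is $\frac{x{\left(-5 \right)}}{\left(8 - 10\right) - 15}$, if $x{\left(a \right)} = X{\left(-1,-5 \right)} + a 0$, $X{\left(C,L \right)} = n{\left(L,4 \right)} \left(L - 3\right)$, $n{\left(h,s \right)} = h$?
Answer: $- \frac{40}{17} \approx -2.3529$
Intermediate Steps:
$X{\left(C,L \right)} = L \left(-3 + L\right)$ ($X{\left(C,L \right)} = L \left(L - 3\right) = L \left(-3 + L\right)$)
$x{\left(a \right)} = 40$ ($x{\left(a \right)} = - 5 \left(-3 - 5\right) + a 0 = \left(-5\right) \left(-8\right) + 0 = 40 + 0 = 40$)
$\frac{x{\left(-5 \right)}}{\left(8 - 10\right) - 15} = \frac{40}{\left(8 - 10\right) - 15} = \frac{40}{-2 - 15} = \frac{40}{-17} = 40 \left(- \frac{1}{17}\right) = - \frac{40}{17}$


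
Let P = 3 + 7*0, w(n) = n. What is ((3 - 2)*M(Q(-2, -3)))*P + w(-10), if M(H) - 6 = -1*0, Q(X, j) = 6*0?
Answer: 8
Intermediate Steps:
Q(X, j) = 0
M(H) = 6 (M(H) = 6 - 1*0 = 6 + 0 = 6)
P = 3 (P = 3 + 0 = 3)
((3 - 2)*M(Q(-2, -3)))*P + w(-10) = ((3 - 2)*6)*3 - 10 = (1*6)*3 - 10 = 6*3 - 10 = 18 - 10 = 8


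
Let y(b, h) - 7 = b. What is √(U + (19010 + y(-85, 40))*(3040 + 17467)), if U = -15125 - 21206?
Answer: 3*√43133577 ≈ 19703.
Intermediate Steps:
y(b, h) = 7 + b
U = -36331
√(U + (19010 + y(-85, 40))*(3040 + 17467)) = √(-36331 + (19010 + (7 - 85))*(3040 + 17467)) = √(-36331 + (19010 - 78)*20507) = √(-36331 + 18932*20507) = √(-36331 + 388238524) = √388202193 = 3*√43133577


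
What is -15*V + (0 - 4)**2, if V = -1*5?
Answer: 91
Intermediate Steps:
V = -5
-15*V + (0 - 4)**2 = -15*(-5) + (0 - 4)**2 = 75 + (-4)**2 = 75 + 16 = 91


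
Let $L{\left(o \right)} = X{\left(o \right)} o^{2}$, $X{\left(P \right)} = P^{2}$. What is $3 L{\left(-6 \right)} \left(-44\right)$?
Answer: $-171072$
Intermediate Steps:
$L{\left(o \right)} = o^{4}$ ($L{\left(o \right)} = o^{2} o^{2} = o^{4}$)
$3 L{\left(-6 \right)} \left(-44\right) = 3 \left(-6\right)^{4} \left(-44\right) = 3 \cdot 1296 \left(-44\right) = 3888 \left(-44\right) = -171072$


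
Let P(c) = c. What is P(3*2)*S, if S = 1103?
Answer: 6618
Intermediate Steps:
P(3*2)*S = (3*2)*1103 = 6*1103 = 6618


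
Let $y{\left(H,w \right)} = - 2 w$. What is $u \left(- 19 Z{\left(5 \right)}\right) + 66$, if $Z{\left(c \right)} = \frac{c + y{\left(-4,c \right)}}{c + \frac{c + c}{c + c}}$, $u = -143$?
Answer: $- \frac{13189}{6} \approx -2198.2$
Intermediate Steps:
$Z{\left(c \right)} = - \frac{c}{1 + c}$ ($Z{\left(c \right)} = \frac{c - 2 c}{c + \frac{c + c}{c + c}} = \frac{\left(-1\right) c}{c + \frac{2 c}{2 c}} = \frac{\left(-1\right) c}{c + 2 c \frac{1}{2 c}} = \frac{\left(-1\right) c}{c + 1} = \frac{\left(-1\right) c}{1 + c} = - \frac{c}{1 + c}$)
$u \left(- 19 Z{\left(5 \right)}\right) + 66 = - 143 \left(- 19 \left(\left(-1\right) 5 \frac{1}{1 + 5}\right)\right) + 66 = - 143 \left(- 19 \left(\left(-1\right) 5 \cdot \frac{1}{6}\right)\right) + 66 = - 143 \left(\left(-19\right) \left(- \frac{5}{6}\right)\right) + 66 = \left(-143\right) \frac{95}{6} + 66 = - \frac{13585}{6} + 66 = - \frac{13189}{6}$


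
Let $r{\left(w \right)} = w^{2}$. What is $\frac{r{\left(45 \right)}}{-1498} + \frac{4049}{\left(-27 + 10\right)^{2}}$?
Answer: $\frac{5480177}{432922} \approx 12.659$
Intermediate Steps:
$\frac{r{\left(45 \right)}}{-1498} + \frac{4049}{\left(-27 + 10\right)^{2}} = \frac{45^{2}}{-1498} + \frac{4049}{\left(-27 + 10\right)^{2}} = 2025 \left(- \frac{1}{1498}\right) + \frac{4049}{\left(-17\right)^{2}} = - \frac{2025}{1498} + \frac{4049}{289} = \frac{5480177}{432922}$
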